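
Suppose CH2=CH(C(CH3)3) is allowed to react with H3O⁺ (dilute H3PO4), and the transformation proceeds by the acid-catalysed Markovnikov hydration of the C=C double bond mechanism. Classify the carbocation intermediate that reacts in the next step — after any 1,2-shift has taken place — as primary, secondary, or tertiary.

tertiary

Step 1: The π electrons of the C=C bond attack a proton of H3O⁺; Markovnikov addition places the new C–H on the less-substituted alkene carbon, so the positive charge ends up on the more-substituted carbon — a secondary carbocation. H2O is released.
Step 2: A 1,2-methyl shift from the adjacent tert-butyl carbon moves the positive charge from the secondary centre to an adjacent carbon, generating a more stable tertiary carbocation.
The cation rearranges from secondary to tertiary via a 1,2-methyl shift from the adjacent tert-butyl carbon; the tertiary cation is what reacts next.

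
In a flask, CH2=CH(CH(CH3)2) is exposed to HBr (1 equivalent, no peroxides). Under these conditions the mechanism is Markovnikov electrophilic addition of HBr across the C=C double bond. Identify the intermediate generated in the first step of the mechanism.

Step 1: Protonation of the alkene by HBr: the π bond acts as the nucleophile and picks up H⁺, giving the more stable (Markovnikov) secondary carbocation. The H–Br bond breaks heterolytically, releasing Br⁻.
After step 1 the species present is a secondary carbocation.

secondary carbocation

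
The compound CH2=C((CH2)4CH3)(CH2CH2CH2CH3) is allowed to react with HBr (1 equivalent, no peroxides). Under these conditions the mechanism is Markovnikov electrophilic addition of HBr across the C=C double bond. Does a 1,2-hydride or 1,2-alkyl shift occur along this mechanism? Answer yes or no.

The first-formed carbocation is tertiary.
No single 1,2-shift to an adjacent carbon would produce a more-substituted cation than the one already present, so no rearrangement occurs.

no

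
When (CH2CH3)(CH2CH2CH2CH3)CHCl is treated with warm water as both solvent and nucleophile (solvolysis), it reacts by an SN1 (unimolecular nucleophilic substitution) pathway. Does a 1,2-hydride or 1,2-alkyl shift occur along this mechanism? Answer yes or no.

The first-formed carbocation is secondary.
No single 1,2-shift to an adjacent carbon would produce a more-substituted cation than the one already present, so no rearrangement occurs.

no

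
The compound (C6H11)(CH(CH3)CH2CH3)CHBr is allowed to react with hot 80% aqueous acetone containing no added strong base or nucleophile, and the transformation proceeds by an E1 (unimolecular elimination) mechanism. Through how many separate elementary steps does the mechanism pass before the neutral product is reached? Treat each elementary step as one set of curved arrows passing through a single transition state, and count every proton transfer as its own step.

3

Step 1: The C–Br bond breaks with both electrons going to the bromide; Br⁻ leaves and a secondary carbocation remains.
Step 2: A 1,2-hydride shift from the adjacent sec-butyl carbon moves the positive charge from the secondary centre to an adjacent carbon, generating a more stable tertiary carbocation.
Step 3: A weak base (a water molecule from the solvent) removes a proton from a carbon adjacent to the cationic centre; the electrons of that C–H bond become the new π(C=C) bond, giving the alkene.
Total: 3 elementary steps.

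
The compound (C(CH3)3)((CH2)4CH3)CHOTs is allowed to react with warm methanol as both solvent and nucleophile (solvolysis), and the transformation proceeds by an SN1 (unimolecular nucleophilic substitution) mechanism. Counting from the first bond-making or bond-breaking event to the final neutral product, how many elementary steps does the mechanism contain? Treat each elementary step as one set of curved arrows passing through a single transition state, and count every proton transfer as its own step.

4

Step 1: The C–O bond breaks with both electrons going to the tosylate; TsO⁻ leaves and a secondary carbocation remains.
Step 2: Carbocation rearrangement: a 1,2-methyl shift from the adjacent tert-butyl carbon converts the initially-formed secondary cation into the more stable tertiary cation.
Step 3: A lone pair on the oxygen of CH3OH attacks the carbocation, forming a new C–O σ-bond and an oxonium ion.
Step 4: A second solvent molecule removes the proton on oxygen, giving the neutral ether product.
Total: 4 elementary steps.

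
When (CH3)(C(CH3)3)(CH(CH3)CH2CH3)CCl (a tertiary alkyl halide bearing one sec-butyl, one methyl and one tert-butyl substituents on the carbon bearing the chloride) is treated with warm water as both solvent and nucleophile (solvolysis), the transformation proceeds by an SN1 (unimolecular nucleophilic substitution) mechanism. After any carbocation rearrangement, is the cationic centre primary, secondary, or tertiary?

Step 1: Ionisation: the C–Cl σ-bond cleaves heterolytically; both bonding electrons depart with Cl⁻, leaving a tertiary carbocation at the α-carbon.
No single 1,2-shift to an adjacent carbon would give a more-substituted cation, so no rearrangement occurs.

tertiary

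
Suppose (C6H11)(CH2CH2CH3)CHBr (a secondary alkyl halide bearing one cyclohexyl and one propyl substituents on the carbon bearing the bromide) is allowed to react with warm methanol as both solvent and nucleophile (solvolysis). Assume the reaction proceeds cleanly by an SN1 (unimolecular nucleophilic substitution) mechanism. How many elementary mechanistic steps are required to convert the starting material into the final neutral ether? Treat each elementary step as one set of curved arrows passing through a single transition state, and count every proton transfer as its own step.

Step 1: Rate-determining heterolysis of the C–Br bond gives Br⁻ and a secondary carbocation.
Step 2: A hydride (H with its bonding pair) migrates from the adjacent cyclohexyl carbon to the cationic centre — a 1,2-hydride shift — upgrading the secondary cation to a tertiary one.
Step 3: Nucleophilic capture: the oxygen of CH3OH bonds to the cationic carbon, producing an oxonium-ion intermediate.
Step 4: Proton transfer from the O–H of the oxonium ion to a solvent molecule delivers the neutral ether.
Total: 4 elementary steps.

4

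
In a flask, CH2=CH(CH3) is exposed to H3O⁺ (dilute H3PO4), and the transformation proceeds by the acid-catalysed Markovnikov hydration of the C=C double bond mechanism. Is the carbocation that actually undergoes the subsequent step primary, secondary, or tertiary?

secondary

Step 1: The π electrons of the C=C bond attack a proton of H3O⁺; Markovnikov addition places the new C–H on the less-substituted alkene carbon, so the positive charge ends up on the more-substituted carbon — a secondary carbocation. H2O is released.
No single 1,2-shift to an adjacent carbon would give a more-substituted cation, so no rearrangement occurs.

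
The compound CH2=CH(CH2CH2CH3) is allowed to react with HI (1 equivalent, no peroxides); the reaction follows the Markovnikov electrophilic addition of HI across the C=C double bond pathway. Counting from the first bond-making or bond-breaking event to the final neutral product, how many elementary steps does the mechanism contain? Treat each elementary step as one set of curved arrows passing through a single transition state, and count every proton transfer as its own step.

2

Step 1: Protonation of the alkene by HI: the π bond acts as the nucleophile and picks up H⁺, giving the more stable (Markovnikov) secondary carbocation. The H–I bond breaks heterolytically, releasing I⁻.
(No 1,2-shift: no single shift to an adjacent carbon would give a more stable cation.)
Step 2: The I⁻ anion donates a lone pair to the carbocation, forming the new C–I σ-bond and giving the neutral alkyl halide.
Total: 2 elementary steps.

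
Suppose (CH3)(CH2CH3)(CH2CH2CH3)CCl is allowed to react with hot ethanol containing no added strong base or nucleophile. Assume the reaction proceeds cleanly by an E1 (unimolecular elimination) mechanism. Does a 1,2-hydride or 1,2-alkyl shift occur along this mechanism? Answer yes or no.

no

The first-formed carbocation is tertiary.
No single 1,2-shift to an adjacent carbon would produce a more-substituted cation than the one already present, so no rearrangement occurs.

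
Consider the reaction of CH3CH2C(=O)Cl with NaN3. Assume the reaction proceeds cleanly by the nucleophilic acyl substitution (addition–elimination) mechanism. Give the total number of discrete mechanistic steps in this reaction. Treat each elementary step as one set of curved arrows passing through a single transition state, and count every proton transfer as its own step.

2

Step 1: Nucleophilic addition of N3⁻ to the acyl carbon breaks the π(C=O) bond and yields a tetrahedral, anionic intermediate.
Step 2: Elimination step: re-formation of the carbonyl π bond drives out Cl⁻, giving the new acyl compound.
Total: 2 elementary steps.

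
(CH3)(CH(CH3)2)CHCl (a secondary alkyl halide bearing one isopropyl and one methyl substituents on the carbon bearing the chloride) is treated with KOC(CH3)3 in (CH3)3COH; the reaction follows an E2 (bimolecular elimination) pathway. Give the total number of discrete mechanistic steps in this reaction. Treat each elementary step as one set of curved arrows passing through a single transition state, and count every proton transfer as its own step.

1

Step 1: In one step, (CH3)3CO⁻ pulls off a β-proton, the C–Cl bond cleaves, and a C=C double bond forms between the α- and β-carbons (E2, anti elimination).
Total: 1 elementary step.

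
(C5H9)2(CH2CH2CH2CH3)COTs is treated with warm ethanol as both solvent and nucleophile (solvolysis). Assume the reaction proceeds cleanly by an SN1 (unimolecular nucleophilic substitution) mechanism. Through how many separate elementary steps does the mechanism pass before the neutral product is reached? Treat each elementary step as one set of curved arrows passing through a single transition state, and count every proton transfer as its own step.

Step 1: The C–O bond breaks with both electrons going to the tosylate; TsO⁻ leaves and a tertiary carbocation remains.
(No 1,2-shift: no single shift to an adjacent carbon would give a more stable cation.)
Step 2: CH3CH2OH donates an oxygen lone pair into the empty p orbital of the cation, giving a protonated ether (an oxonium ion).
Step 3: Proton transfer from the O–H of the oxonium ion to a solvent molecule delivers the neutral ether.
Total: 3 elementary steps.

3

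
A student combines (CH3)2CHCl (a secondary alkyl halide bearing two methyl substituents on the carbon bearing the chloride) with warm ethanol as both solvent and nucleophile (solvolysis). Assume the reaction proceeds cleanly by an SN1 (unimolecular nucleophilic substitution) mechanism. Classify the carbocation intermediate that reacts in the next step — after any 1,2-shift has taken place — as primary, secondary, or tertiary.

Step 1: The C–Cl bond breaks with both electrons going to the chloride; Cl⁻ leaves and a secondary carbocation remains.
No single 1,2-shift to an adjacent carbon would give a more-substituted cation, so no rearrangement occurs.

secondary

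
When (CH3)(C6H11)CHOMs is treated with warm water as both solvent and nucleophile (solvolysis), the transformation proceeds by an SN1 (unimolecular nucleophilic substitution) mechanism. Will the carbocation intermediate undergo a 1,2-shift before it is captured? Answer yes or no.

yes

The first-formed carbocation is secondary.
The adjacent cyclohexyl carbon already bears 2 other carbon substituents and has a hydrogen to migrate; after a 1,2-hydride shift from that carbon the positive charge sits on a tertiary centre.
Tertiary is more stable than secondary, so the shift occurs.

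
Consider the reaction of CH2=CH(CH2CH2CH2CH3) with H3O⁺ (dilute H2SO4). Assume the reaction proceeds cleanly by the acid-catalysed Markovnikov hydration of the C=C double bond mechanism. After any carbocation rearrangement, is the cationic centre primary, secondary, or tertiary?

Step 1: The π electrons of the C=C bond attack a proton of H3O⁺; Markovnikov addition places the new C–H on the less-substituted alkene carbon, so the positive charge ends up on the more-substituted carbon — a secondary carbocation. H2O is released.
No single 1,2-shift to an adjacent carbon would give a more-substituted cation, so no rearrangement occurs.

secondary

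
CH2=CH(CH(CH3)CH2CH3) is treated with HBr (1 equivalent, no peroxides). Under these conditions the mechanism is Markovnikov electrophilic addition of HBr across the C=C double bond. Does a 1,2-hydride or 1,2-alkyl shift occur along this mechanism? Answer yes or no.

The first-formed carbocation is secondary.
The adjacent sec-butyl carbon already bears 2 other carbon substituents and has a hydrogen to migrate; after a 1,2-hydride shift from that carbon the positive charge sits on a tertiary centre.
Tertiary is more stable than secondary, so the shift occurs.

yes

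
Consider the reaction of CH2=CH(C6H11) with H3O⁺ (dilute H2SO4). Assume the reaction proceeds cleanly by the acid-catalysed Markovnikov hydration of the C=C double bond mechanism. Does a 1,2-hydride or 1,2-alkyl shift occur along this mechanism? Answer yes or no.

The first-formed carbocation is secondary.
The adjacent cyclohexyl carbon already bears 2 other carbon substituents and has a hydrogen to migrate; after a 1,2-hydride shift from that carbon the positive charge sits on a tertiary centre.
Tertiary is more stable than secondary, so the shift occurs.

yes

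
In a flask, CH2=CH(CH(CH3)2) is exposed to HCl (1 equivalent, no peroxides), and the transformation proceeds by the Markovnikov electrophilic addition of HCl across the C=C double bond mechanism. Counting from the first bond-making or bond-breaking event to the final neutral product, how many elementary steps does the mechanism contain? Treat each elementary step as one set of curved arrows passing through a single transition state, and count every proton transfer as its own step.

Step 1: Electrophilic addition begins with the π(C=C) electrons forming a bond to the proton of HCl. Following Markovnikov's rule, the resulting cation is secondary. The H–Cl bond breaks heterolytically, releasing Cl⁻.
Step 2: A 1,2-hydride shift from the adjacent isopropyl carbon moves the positive charge from the secondary centre to an adjacent carbon, generating a more stable tertiary carbocation.
Step 3: The Cl⁻ anion donates a lone pair to the carbocation, forming the new C–Cl σ-bond and giving the neutral alkyl halide.
Total: 3 elementary steps.

3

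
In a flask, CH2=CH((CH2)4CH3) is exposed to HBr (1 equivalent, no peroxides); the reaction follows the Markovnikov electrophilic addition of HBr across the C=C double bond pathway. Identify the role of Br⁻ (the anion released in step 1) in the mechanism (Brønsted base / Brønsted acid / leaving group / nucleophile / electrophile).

nucleophile

Step 2: Nucleophilic attack by Br⁻ on the carbocation completes the addition, giving R–Br.
Br⁻ (the anion released in step 1) donates an electron pair to form a new σ-bond to carbon — it is the nucleophile.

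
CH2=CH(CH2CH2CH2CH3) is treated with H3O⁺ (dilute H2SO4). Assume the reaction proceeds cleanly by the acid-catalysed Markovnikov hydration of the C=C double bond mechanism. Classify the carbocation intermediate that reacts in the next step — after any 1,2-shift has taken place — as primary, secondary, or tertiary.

secondary

Step 1: Protonation of the alkene by H3O⁺: the π bond acts as the nucleophile and picks up H⁺, giving the more stable (Markovnikov) secondary carbocation. H2O is released.
No single 1,2-shift to an adjacent carbon would give a more-substituted cation, so no rearrangement occurs.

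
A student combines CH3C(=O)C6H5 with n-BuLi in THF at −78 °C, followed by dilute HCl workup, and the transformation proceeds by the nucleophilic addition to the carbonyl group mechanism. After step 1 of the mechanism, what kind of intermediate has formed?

Step 1: Nucleophilic addition: the carbanion-like carbon of n-BuLi adds to the carbonyl carbon, pushing the π(C=O) electron pair onto oxygen and giving a tetrahedral alkoxide.
After step 1 the species present is a tetrahedral alkoxide intermediate.

tetrahedral alkoxide intermediate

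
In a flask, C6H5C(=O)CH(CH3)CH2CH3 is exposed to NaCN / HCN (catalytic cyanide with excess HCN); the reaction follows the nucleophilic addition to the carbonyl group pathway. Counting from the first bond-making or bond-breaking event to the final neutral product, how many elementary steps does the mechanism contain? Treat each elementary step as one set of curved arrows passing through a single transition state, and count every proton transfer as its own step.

Step 1: Nucleophilic addition: CN⁻ adds to the carbonyl carbon, pushing the π(C=O) electron pair onto oxygen and giving a tetrahedral alkoxide.
Step 2: The alkoxide oxygen removes a proton from HCN present in the mixture, giving a cyanohydrin and regenerating CN⁻.
Total: 2 elementary steps.

2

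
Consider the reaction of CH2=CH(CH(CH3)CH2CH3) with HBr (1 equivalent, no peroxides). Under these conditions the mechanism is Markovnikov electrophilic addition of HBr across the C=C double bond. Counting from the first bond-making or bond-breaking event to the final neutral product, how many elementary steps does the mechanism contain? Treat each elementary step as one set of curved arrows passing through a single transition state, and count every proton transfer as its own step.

3

Step 1: Protonation of the alkene by HBr: the π bond acts as the nucleophile and picks up H⁺, giving the more stable (Markovnikov) secondary carbocation. The H–Br bond breaks heterolytically, releasing Br⁻.
Step 2: Carbocation rearrangement: a 1,2-hydride shift from the adjacent sec-butyl carbon converts the initially-formed secondary cation into the more stable tertiary cation.
Step 3: The Br⁻ anion donates a lone pair to the carbocation, forming the new C–Br σ-bond and giving the neutral alkyl halide.
Total: 3 elementary steps.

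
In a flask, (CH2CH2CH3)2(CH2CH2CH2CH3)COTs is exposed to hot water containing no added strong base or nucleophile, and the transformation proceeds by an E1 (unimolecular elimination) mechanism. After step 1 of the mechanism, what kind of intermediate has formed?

tertiary carbocation

Step 1: Rate-determining heterolysis of the C–O bond gives TsO⁻ and a tertiary carbocation.
After step 1 the species present is a tertiary carbocation.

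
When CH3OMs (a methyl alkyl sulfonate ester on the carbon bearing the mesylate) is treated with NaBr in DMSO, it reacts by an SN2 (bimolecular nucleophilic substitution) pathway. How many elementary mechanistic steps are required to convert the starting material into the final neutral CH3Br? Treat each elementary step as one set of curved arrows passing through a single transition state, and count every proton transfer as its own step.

Step 1: The bromide nucleophile donates a lone pair from Br to the α-carbon in a backside attack; simultaneously the C–O σ-bond breaks and both of its electrons leave with MsO⁻. One concerted step with inversion of configuration.
Total: 1 elementary step.

1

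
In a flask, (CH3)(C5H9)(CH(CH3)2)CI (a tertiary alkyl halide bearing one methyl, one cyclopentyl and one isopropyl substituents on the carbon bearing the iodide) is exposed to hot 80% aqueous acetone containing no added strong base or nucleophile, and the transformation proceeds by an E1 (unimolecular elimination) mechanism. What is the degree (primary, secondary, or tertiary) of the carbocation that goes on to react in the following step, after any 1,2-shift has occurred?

tertiary

Step 1: The C–I bond breaks with both electrons going to the iodide; I⁻ leaves and a tertiary carbocation remains.
No single 1,2-shift to an adjacent carbon would give a more-substituted cation, so no rearrangement occurs.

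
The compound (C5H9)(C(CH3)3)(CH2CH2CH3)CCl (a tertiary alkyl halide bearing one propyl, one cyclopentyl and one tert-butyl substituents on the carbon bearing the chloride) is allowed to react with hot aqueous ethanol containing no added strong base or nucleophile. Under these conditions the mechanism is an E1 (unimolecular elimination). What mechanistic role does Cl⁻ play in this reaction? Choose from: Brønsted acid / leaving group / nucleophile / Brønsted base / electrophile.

leaving group

Step 1: Unassisted departure of Cl⁻ (taking the C–Cl bonding pair) generates a tertiary carbocation.
Cl⁻ departs with both electrons of the breaking σ-bond — that is the definition of a leaving group.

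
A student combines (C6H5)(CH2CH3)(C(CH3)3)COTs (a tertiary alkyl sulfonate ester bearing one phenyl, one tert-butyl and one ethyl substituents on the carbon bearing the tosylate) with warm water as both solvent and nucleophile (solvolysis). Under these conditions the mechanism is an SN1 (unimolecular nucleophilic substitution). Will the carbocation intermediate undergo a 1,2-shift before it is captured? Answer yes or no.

The first-formed carbocation is tertiary.
No single 1,2-shift to an adjacent carbon would produce a more-substituted cation than the one already present, so no rearrangement occurs.

no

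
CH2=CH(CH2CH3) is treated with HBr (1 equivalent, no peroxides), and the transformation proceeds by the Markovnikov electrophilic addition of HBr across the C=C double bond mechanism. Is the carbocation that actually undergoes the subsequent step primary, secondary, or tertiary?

secondary

Step 1: The π electrons of the C=C bond attack a proton of HBr; Markovnikov addition places the new C–H on the less-substituted alkene carbon, so the positive charge ends up on the more-substituted carbon — a secondary carbocation. The H–Br bond breaks heterolytically, releasing Br⁻.
No single 1,2-shift to an adjacent carbon would give a more-substituted cation, so no rearrangement occurs.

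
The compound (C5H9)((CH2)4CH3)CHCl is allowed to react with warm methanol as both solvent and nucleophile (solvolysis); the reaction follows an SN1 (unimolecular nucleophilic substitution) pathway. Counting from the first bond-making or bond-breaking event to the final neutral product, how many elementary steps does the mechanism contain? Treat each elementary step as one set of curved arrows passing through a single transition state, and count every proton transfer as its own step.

Step 1: Rate-determining heterolysis of the C–Cl bond gives Cl⁻ and a secondary carbocation.
Step 2: A hydride (H with its bonding pair) migrates from the adjacent cyclopentyl carbon to the cationic centre — a 1,2-hydride shift — upgrading the secondary cation to a tertiary one.
Step 3: Nucleophilic capture: the oxygen of CH3OH bonds to the cationic carbon, producing an oxonium-ion intermediate.
Step 4: Proton transfer from the O–H of the oxonium ion to a solvent molecule delivers the neutral ether.
Total: 4 elementary steps.

4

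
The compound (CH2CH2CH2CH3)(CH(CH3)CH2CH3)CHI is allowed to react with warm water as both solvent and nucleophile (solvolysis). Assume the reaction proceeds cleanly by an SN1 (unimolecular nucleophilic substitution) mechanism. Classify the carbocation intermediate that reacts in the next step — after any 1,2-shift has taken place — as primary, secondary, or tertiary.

Step 1: Unassisted departure of I⁻ (taking the C–I bonding pair) generates a secondary carbocation.
Step 2: A 1,2-hydride shift from the adjacent sec-butyl carbon moves the positive charge from the secondary centre to an adjacent carbon, generating a more stable tertiary carbocation.
The cation rearranges from secondary to tertiary via a 1,2-hydride shift from the adjacent sec-butyl carbon; the tertiary cation is what reacts next.

tertiary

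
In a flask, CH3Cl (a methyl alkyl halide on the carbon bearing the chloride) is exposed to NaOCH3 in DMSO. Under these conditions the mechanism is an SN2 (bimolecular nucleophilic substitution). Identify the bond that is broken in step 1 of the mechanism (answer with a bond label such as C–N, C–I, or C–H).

C–Cl

Step 1: Backside attack by CH3O⁻ on the carbon bearing the chloride: the new C–O bond forms as the C–Cl bond breaks, with Walden inversion at carbon.
The bond broken in this step is the C–Cl bond.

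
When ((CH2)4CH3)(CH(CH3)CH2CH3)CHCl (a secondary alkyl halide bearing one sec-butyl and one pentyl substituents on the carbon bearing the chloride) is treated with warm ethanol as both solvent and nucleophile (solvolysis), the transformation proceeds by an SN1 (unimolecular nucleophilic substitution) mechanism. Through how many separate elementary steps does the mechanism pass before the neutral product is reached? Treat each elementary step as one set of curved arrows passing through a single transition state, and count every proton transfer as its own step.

4

Step 1: Ionisation: the C–Cl σ-bond cleaves heterolytically; both bonding electrons depart with Cl⁻, leaving a secondary carbocation at the α-carbon.
Step 2: A hydride (H with its bonding pair) migrates from the adjacent sec-butyl carbon to the cationic centre — a 1,2-hydride shift — upgrading the secondary cation to a tertiary one.
Step 3: CH3CH2OH donates an oxygen lone pair into the empty p orbital of the cation, giving a protonated ether (an oxonium ion).
Step 4: Proton transfer from the O–H of the oxonium ion to a solvent molecule delivers the neutral ether.
Total: 4 elementary steps.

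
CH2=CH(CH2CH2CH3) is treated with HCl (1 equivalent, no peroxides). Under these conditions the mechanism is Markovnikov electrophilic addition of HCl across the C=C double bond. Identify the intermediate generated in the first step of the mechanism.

secondary carbocation

Step 1: Electrophilic addition begins with the π(C=C) electrons forming a bond to the proton of HCl. Following Markovnikov's rule, the resulting cation is secondary. The H–Cl bond breaks heterolytically, releasing Cl⁻.
After step 1 the species present is a secondary carbocation.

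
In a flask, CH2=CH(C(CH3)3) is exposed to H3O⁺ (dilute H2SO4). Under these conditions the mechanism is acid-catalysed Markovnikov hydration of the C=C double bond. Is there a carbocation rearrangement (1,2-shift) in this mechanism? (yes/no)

The first-formed carbocation is secondary.
The adjacent tert-butyl carbon has no hydrogen but bears methyl groups; migration of one methyl with its bonding pair (a 1,2-methyl shift) places the charge on a tertiary centre.
Tertiary is more stable than secondary, so the shift occurs.

yes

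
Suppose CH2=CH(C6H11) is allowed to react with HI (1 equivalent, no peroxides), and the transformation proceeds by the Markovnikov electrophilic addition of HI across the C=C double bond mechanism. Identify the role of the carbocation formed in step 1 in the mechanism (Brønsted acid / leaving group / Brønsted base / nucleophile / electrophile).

electrophile

Step 3: The I⁻ anion donates a lone pair to the carbocation, forming the new C–I σ-bond and giving the neutral alkyl halide.
The carbocation formed in step 1 accepts an electron pair into an empty or π* orbital — it is the electrophile.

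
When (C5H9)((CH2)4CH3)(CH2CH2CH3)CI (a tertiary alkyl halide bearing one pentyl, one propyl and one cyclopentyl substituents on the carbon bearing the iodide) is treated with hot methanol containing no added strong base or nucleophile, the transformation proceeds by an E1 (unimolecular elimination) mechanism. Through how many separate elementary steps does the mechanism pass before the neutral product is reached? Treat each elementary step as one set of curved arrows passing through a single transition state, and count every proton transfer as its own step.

Step 1: Rate-determining heterolysis of the C–I bond gives I⁻ and a tertiary carbocation.
(No 1,2-shift: no single shift to an adjacent carbon would give a more stable cation.)
Step 2: A weak base (a methanol molecule from the solvent) removes a proton from a carbon adjacent to the cationic centre; the electrons of that C–H bond become the new π(C=C) bond, giving the alkene.
Total: 2 elementary steps.

2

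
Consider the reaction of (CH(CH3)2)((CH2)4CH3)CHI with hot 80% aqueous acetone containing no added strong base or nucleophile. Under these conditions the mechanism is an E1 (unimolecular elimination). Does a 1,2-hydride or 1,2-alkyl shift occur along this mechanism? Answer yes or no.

yes

The first-formed carbocation is secondary.
The adjacent isopropyl carbon already bears 2 other carbon substituents and has a hydrogen to migrate; after a 1,2-hydride shift from that carbon the positive charge sits on a tertiary centre.
Tertiary is more stable than secondary, so the shift occurs.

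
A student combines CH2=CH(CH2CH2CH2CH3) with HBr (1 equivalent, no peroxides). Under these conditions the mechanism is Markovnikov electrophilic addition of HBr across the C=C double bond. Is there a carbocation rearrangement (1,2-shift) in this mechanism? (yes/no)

no

The first-formed carbocation is secondary.
No single 1,2-shift to an adjacent carbon would produce a more-substituted cation than the one already present, so no rearrangement occurs.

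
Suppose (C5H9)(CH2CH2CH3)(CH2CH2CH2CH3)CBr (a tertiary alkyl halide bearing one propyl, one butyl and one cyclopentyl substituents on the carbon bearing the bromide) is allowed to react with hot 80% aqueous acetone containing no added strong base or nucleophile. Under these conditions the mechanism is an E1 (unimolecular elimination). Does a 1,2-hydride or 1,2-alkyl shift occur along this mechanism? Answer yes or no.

The first-formed carbocation is tertiary.
No single 1,2-shift to an adjacent carbon would produce a more-substituted cation than the one already present, so no rearrangement occurs.

no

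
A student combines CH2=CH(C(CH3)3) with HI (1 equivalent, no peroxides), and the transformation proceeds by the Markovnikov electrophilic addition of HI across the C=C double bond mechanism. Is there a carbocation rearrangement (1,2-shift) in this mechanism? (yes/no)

yes

The first-formed carbocation is secondary.
The adjacent tert-butyl carbon has no hydrogen but bears methyl groups; migration of one methyl with its bonding pair (a 1,2-methyl shift) places the charge on a tertiary centre.
Tertiary is more stable than secondary, so the shift occurs.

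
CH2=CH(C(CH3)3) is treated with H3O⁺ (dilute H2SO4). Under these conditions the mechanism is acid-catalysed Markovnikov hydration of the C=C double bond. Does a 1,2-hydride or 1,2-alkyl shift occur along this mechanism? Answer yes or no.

yes

The first-formed carbocation is secondary.
The adjacent tert-butyl carbon has no hydrogen but bears methyl groups; migration of one methyl with its bonding pair (a 1,2-methyl shift) places the charge on a tertiary centre.
Tertiary is more stable than secondary, so the shift occurs.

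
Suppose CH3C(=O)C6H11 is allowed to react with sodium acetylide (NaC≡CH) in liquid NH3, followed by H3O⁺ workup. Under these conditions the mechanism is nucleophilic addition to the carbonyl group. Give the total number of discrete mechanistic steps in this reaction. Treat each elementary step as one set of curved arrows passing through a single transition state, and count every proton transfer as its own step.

2

Step 1: Nucleophilic addition: HC≡C⁻ adds to the carbonyl carbon, pushing the π(C=O) electron pair onto oxygen and giving a tetrahedral alkoxide.
Step 2: On H3O⁺ workup the alkoxide oxygen is protonated, giving a propargyl alcohol.
Total: 2 elementary steps.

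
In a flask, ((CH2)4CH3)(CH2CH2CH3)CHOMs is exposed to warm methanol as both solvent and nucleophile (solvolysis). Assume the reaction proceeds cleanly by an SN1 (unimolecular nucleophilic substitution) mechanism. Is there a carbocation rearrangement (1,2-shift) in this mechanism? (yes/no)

The first-formed carbocation is secondary.
No single 1,2-shift to an adjacent carbon would produce a more-substituted cation than the one already present, so no rearrangement occurs.

no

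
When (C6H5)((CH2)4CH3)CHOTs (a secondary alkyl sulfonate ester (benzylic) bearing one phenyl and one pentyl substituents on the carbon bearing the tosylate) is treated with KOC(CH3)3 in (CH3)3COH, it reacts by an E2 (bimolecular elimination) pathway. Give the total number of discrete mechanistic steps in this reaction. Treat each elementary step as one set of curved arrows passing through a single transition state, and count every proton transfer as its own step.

1

Step 1: Concerted anti-periplanar elimination: (CH3)3CO⁻ abstracts a β-H while TsO⁻ leaves, and the C–H electrons become the new C=C π bond — all in a single transition state.
Total: 1 elementary step.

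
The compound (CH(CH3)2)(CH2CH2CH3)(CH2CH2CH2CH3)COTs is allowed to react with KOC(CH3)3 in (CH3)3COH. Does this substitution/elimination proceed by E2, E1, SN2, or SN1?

Conditions: a strong/bulky base with a tertiary substrate bearing a β-hydrogen.
These conditions are the textbook signature of the E2 pathway.
A strong (often hindered) base removes a β-H in concert with loss of the leaving group — bimolecular elimination.

E2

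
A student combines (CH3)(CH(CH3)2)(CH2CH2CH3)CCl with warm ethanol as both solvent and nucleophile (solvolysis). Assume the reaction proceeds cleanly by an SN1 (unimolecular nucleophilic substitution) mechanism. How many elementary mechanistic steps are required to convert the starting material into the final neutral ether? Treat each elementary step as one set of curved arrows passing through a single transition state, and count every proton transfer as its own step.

Step 1: Unassisted departure of Cl⁻ (taking the C–Cl bonding pair) generates a tertiary carbocation.
(No 1,2-shift: no single shift to an adjacent carbon would give a more stable cation.)
Step 2: Nucleophilic capture: the oxygen of CH3CH2OH bonds to the cationic carbon, producing an oxonium-ion intermediate.
Step 3: A second solvent molecule removes the proton on oxygen, giving the neutral ether product.
Total: 3 elementary steps.

3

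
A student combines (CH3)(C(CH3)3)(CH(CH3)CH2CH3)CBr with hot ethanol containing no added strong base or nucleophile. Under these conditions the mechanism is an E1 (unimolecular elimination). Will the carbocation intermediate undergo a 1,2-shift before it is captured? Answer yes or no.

The first-formed carbocation is tertiary.
No single 1,2-shift to an adjacent carbon would produce a more-substituted cation than the one already present, so no rearrangement occurs.

no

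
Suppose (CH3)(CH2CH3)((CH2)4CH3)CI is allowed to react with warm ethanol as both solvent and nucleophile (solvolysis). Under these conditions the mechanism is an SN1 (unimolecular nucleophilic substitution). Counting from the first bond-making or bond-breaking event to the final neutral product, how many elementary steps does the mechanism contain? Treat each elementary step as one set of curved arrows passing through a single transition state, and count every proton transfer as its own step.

3

Step 1: Rate-determining heterolysis of the C–I bond gives I⁻ and a tertiary carbocation.
(No 1,2-shift: no single shift to an adjacent carbon would give a more stable cation.)
Step 2: Nucleophilic capture: the oxygen of CH3CH2OH bonds to the cationic carbon, producing an oxonium-ion intermediate.
Step 3: Deprotonation of the oxonium oxygen by solvent ethanol yields the neutral ether.
Total: 3 elementary steps.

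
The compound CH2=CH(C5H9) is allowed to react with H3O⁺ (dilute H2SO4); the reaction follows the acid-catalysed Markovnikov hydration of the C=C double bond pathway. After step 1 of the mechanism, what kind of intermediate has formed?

Step 1: Protonation of the alkene by H3O⁺: the π bond acts as the nucleophile and picks up H⁺, giving the more stable (Markovnikov) secondary carbocation. H2O is released.
After step 1 the species present is a secondary carbocation.

secondary carbocation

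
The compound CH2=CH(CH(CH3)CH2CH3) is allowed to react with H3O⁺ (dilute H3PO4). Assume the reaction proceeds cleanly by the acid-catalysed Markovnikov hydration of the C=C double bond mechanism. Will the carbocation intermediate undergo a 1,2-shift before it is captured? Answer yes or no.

yes

The first-formed carbocation is secondary.
The adjacent sec-butyl carbon already bears 2 other carbon substituents and has a hydrogen to migrate; after a 1,2-hydride shift from that carbon the positive charge sits on a tertiary centre.
Tertiary is more stable than secondary, so the shift occurs.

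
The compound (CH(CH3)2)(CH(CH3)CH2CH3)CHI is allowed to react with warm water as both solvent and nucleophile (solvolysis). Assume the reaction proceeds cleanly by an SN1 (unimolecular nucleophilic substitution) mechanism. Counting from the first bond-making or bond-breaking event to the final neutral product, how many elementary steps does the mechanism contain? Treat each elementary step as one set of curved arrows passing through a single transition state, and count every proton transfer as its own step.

Step 1: Ionisation: the C–I σ-bond cleaves heterolytically; both bonding electrons depart with I⁻, leaving a secondary carbocation at the α-carbon.
Step 2: A hydride (H with its bonding pair) migrates from the adjacent sec-butyl carbon to the cationic centre — a 1,2-hydride shift — upgrading the secondary cation to a tertiary one.
Step 3: A lone pair on the oxygen of H2O attacks the carbocation, forming a new C–O σ-bond and an oxonium ion.
Step 4: A second solvent molecule removes the proton on oxygen, giving the neutral alcohol product.
Total: 4 elementary steps.

4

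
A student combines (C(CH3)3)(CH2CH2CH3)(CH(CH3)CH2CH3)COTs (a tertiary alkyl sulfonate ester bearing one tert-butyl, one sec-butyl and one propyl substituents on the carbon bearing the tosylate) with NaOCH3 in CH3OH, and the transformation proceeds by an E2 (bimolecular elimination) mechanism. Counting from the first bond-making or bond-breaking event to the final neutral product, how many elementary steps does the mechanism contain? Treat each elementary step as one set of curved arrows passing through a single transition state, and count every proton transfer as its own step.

1

Step 1: In one step, CH3O⁻ pulls off a β-proton, the C–O bond cleaves, and a C=C double bond forms between the α- and β-carbons (E2, anti elimination).
Total: 1 elementary step.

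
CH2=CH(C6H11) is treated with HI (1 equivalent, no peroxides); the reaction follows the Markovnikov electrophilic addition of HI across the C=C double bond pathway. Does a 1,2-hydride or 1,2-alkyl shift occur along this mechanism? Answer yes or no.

The first-formed carbocation is secondary.
The adjacent cyclohexyl carbon already bears 2 other carbon substituents and has a hydrogen to migrate; after a 1,2-hydride shift from that carbon the positive charge sits on a tertiary centre.
Tertiary is more stable than secondary, so the shift occurs.

yes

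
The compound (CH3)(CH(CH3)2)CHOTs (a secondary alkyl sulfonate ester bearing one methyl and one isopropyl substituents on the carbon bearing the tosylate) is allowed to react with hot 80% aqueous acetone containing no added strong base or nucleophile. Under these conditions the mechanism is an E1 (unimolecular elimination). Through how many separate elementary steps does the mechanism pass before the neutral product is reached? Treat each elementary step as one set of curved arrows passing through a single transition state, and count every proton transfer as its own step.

Step 1: Rate-determining heterolysis of the C–O bond gives TsO⁻ and a secondary carbocation.
Step 2: A 1,2-hydride shift from the adjacent isopropyl carbon moves the positive charge from the secondary centre to an adjacent carbon, generating a more stable tertiary carbocation.
Step 3: Loss of a β-proton to a water molecule of the solvent: the C–H bonding pair collapses toward the cationic carbon to form the C=C π bond, yielding the alkene.
Total: 3 elementary steps.

3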